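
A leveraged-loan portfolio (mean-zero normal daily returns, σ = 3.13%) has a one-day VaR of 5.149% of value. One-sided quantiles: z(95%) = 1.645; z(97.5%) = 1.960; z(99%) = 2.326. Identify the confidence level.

Implied z = VaR/σ = 5.149 / 3.13 = 1.645.
This matches z(95%) = 1.645.

95%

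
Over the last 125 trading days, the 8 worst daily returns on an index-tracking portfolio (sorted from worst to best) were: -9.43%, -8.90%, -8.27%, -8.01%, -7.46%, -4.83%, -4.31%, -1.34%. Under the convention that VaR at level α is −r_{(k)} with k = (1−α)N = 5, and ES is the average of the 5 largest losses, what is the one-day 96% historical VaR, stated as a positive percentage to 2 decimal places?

7.46%

k = 5; the 5th lowest return is -7.46%, so VaR = 7.46%.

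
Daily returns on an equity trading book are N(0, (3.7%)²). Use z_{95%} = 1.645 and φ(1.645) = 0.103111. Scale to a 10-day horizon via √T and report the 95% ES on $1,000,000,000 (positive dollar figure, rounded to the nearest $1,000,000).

$241,000,000

σ_{10d} = 3.7% × √10 = 11.700%.
ES multiplier = φ(z)/(1−α) = 0.103111/0.05 = 2.062.
ES = 11.700% × 2.062 = 24.125%; on $1,000,000,000: $241,250,000.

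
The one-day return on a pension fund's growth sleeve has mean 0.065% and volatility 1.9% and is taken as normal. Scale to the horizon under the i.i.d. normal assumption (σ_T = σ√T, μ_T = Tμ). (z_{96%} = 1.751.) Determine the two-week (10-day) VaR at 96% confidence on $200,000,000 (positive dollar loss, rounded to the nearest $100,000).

$19,700,000

σ_{10d} = 1.9% × √10 = 6.008%; μ_{10d} = 10 × 0.065% = 0.650%.
VaR = −(0.650%) + 1.751 × 6.008% = 9.870%.
On $200,000,000: 0.09870 × $200,000,000 = $19,740,000.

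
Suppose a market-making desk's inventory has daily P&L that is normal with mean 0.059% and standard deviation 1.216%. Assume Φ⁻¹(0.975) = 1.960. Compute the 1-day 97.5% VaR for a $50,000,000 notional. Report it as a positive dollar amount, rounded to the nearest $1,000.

VaR = −μ + z·σ = −(0.059%) + 1.960 × 1.216% = 2.324%.
On $50,000,000: 0.02324 × $50,000,000 = $1,162,000.

$1,162,000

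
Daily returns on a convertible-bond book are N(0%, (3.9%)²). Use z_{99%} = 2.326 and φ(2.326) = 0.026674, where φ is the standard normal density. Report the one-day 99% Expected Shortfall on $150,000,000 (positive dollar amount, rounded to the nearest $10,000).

$15,600,000

Tail multiplier: φ(z)/(1−α) = 0.026674 / 0.01 = 2.667.
ES = 3.9% × 2.667 = 10.401%.
On $150,000,000: 0.10401 × $150,000,000 = $15,601,500.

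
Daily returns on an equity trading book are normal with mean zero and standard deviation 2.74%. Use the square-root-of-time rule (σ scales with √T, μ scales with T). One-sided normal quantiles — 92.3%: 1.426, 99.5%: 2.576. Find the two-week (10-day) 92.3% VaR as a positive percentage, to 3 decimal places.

σ_{10d} = 2.74% × √10 = 8.665%.
VaR = 1.426 × 8.665% = 12.356%.

12.356%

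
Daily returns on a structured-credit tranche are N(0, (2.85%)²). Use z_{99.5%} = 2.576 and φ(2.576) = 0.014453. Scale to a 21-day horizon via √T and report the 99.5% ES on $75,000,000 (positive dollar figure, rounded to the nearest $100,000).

σ_{21d} = 2.85% × √21 = 13.060%.
ES multiplier = φ(z)/(1−α) = 0.014453/0.005 = 2.891.
ES = 13.060% × 2.891 = 37.756%; on $75,000,000: $28,317,000.

$28,300,000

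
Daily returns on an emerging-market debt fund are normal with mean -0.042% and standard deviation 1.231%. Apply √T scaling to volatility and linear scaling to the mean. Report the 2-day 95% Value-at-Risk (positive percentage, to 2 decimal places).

2.95%

At 95%, z = 1.645.
σ_{2d} = 1.231% × √2 = 1.741%; μ_{2d} = 2 × -0.042% = -0.084%.
VaR = −(-0.084%) + 1.645 × 1.741% = 2.948%.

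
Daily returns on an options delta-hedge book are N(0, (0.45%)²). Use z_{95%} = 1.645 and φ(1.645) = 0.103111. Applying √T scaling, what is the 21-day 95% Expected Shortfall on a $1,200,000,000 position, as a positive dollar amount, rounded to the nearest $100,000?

σ_{21d} = 0.45% × √21 = 2.062%.
ES multiplier = φ(z)/(1−α) = 0.103111/0.05 = 2.062.
ES = 2.062% × 2.062 = 4.252%; on $1,200,000,000: $51,024,000.

$51,000,000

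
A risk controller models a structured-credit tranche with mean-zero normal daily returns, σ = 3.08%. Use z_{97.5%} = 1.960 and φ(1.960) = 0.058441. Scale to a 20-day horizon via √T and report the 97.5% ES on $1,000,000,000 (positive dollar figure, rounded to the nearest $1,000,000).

σ_{20d} = 3.08% × √20 = 13.774%.
ES multiplier = φ(z)/(1−α) = 0.058441/0.025 = 2.338.
ES = 13.774% × 2.338 = 32.204%; on $1,000,000,000: $322,040,000.

$322,000,000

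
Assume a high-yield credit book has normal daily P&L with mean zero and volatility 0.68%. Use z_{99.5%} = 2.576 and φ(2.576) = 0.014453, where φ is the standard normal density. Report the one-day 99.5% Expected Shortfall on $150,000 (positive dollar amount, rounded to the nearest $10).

Tail multiplier: φ(z)/(1−α) = 0.014453 / 0.005 = 2.891.
ES = 0.68% × 2.891 = 1.966%.
On $150,000: 0.01966 × $150,000 = $2,949.

$2,950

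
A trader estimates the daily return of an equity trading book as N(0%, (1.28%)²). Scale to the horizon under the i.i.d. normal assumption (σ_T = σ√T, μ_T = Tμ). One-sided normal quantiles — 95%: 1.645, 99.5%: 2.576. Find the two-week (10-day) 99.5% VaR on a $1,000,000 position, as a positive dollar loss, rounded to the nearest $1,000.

$104,000

σ_{10d} = 1.28% × √10 = 4.048%.
VaR = 2.576 × 4.048% = 10.428%.
On $1,000,000: 0.10428 × $1,000,000 = $104,280.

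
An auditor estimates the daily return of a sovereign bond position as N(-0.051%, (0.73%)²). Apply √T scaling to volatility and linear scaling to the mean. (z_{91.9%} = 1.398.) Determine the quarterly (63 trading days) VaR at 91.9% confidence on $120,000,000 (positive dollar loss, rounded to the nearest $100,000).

σ_{63d} = 0.73% × √63 = 5.794%; μ_{63d} = 63 × -0.051% = -3.213%.
VaR = −(-3.213%) + 1.398 × 5.794% = 11.313%.
On $120,000,000: 0.11313 × $120,000,000 = $13,575,600.

$13,600,000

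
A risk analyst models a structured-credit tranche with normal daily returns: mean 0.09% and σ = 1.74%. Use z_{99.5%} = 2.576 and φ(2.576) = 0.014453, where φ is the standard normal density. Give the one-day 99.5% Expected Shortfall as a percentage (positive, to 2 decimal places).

Tail multiplier: φ(z)/(1−α) = 0.014453 / 0.005 = 2.891.
ES = −(0.09%) + 1.74% × 2.891 = 4.940%.

4.94%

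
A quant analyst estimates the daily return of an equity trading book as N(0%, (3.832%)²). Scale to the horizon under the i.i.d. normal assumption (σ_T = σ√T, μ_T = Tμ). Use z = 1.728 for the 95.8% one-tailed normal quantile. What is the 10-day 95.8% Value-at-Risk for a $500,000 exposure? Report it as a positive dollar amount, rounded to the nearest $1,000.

σ_{10d} = 3.832% × √10 = 12.118%.
VaR = 1.728 × 12.118% = 20.940%.
On $500,000: 0.20940 × $500,000 = $104,700.

$105,000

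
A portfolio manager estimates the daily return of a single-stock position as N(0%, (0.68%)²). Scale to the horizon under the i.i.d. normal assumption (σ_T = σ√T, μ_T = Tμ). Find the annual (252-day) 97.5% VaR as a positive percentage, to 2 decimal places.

At 97.5%, z = 1.960.
σ_{252d} = 0.68% × √252 = 10.795%.
VaR = 1.960 × 10.795% = 21.158%.

21.16%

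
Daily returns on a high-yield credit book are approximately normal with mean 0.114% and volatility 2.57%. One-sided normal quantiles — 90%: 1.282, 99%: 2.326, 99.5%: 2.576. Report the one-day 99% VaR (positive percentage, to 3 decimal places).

5.864%

VaR = −μ + z·σ = −(0.114%) + 2.326 × 2.57% = 5.864%.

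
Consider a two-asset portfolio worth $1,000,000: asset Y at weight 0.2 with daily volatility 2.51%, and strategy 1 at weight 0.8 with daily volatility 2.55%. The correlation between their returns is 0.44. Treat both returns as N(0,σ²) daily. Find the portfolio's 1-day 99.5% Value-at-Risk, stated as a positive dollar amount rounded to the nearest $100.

$59,400

σ_p² = 0.2²·2.51² + 0.8²·2.55² + 2·0.44·0.2·0.8·2.51·2.55 = 5.3148 (%²).
σ_p = √5.3148 = 2.305%.
At 99.5%, z = 2.576.
VaR = 2.576 × 2.305% = 5.938%; on $1,000,000 that is $59,380.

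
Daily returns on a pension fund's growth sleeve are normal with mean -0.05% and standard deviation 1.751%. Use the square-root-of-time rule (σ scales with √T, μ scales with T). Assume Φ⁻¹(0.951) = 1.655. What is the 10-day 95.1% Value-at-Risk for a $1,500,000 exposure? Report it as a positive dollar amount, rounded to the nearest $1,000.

σ_{10d} = 1.751% × √10 = 5.537%; μ_{10d} = 10 × -0.05% = -0.500%.
VaR = −(-0.500%) + 1.655 × 5.537% = 9.664%.
On $1,500,000: 0.09664 × $1,500,000 = $144,960.

$145,000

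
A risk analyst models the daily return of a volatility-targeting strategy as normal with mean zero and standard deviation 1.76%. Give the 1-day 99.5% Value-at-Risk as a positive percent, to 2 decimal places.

At 99.5% one-sided, z = 2.576.
VaR = z·σ = 2.576 × 1.76% = 4.534%.

4.53%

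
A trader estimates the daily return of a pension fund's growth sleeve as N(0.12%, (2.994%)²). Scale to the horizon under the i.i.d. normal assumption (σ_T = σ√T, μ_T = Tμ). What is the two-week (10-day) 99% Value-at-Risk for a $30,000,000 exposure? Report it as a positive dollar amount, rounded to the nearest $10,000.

At 99%, z = 2.326.
σ_{10d} = 2.994% × √10 = 9.468%; μ_{10d} = 10 × 0.12% = 1.200%.
VaR = −(1.200%) + 2.326 × 9.468% = 20.823%.
On $30,000,000: 0.20823 × $30,000,000 = $6,246,900.

$6,250,000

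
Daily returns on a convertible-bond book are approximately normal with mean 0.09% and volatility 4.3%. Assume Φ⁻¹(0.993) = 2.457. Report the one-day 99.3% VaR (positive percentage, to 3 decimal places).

VaR = −μ + z·σ = −(0.09%) + 2.457 × 4.3% = 10.475%.

10.475%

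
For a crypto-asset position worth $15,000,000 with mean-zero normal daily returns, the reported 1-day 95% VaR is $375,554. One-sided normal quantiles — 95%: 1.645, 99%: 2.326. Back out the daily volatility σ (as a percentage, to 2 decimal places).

VaR as a fraction: $375,554 / $15,000,000 = 2.504%.
σ = VaR / z = 2.504% / 1.645 = 1.522%.

1.52%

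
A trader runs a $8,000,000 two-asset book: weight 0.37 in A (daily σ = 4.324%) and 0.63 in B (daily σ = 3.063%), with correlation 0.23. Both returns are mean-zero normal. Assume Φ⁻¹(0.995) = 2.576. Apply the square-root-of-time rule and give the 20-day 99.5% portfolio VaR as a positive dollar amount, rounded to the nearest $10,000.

σ_p = √(0.37²·4.324² + 0.63²·3.063² + 2·0.23·0.37·0.63·4.324·3.063) = 2.776%.
σ_{20d} = 2.776% × √20 = 12.415%.
VaR = 2.576 × 12.415% = 31.981%; on $8,000,000 that is $2,558,480.

$2,560,000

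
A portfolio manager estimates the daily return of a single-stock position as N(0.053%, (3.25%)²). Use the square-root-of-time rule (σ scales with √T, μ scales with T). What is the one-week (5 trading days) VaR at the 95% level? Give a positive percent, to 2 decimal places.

At 95%, z = 1.645.
σ_{5d} = 3.25% × √5 = 7.267%; μ_{5d} = 5 × 0.053% = 0.265%.
VaR = −(0.265%) + 1.645 × 7.267% = 11.689%.

11.69%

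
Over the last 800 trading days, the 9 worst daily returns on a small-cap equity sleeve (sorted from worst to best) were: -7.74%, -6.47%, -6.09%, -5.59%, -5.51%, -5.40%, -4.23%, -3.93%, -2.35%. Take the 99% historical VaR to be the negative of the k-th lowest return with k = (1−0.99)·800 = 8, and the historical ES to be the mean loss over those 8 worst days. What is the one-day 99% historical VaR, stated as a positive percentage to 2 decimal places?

k = 8; the 8th lowest return is -3.93%, so VaR = 3.93%.

3.93%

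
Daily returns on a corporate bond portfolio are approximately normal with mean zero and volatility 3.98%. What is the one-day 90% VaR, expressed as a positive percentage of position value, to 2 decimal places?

At 90% one-sided, z = 1.282.
VaR = z·σ = 1.282 × 3.98% = 5.102%.

5.10%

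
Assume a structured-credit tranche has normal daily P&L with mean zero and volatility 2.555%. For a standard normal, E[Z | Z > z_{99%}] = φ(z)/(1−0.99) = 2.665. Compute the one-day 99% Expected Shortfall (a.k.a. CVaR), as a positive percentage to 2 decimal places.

6.81%

ES = 2.555% × 2.665 = 6.809%.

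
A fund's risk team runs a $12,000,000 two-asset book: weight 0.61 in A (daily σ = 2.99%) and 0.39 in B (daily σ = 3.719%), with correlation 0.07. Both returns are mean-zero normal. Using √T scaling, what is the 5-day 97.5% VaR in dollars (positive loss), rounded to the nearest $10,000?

σ_p = √(0.61²·2.99² + 0.39²·3.719² + 2·0.07·0.61·0.39·2.99·3.719) = 2.408%.
σ_{5d} = 2.408% × √5 = 5.384%.
z(97.5%) = 1.960.
VaR = 1.960 × 5.384% = 10.553%; on $12,000,000 that is $1,266,360.

$1,270,000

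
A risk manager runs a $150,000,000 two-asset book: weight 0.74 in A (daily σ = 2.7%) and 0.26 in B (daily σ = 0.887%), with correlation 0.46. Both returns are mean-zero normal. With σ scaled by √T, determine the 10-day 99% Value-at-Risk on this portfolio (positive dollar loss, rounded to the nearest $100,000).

$23,300,000

σ_p = √(0.74²·2.7² + 0.26²·0.887² + 2·0.46·0.74·0.26·2.7·0.887) = 2.114%.
σ_{10d} = 2.114% × √10 = 6.685%.
z(99%) = 2.326.
VaR = 2.326 × 6.685% = 15.549%; on $150,000,000 that is $23,323,500.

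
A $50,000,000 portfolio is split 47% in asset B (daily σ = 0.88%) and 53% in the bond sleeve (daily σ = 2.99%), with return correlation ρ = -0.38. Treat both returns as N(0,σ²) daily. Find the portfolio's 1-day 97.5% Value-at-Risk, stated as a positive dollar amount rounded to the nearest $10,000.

$1,450,000

σ_p² = 0.47²·0.88² + 0.53²·2.99² + 2·-0.38·0.47·0.53·0.88·2.99 = 2.1842 (%²).
σ_p = √2.1842 = 1.478%.
At 97.5%, z = 1.960.
VaR = 1.960 × 1.478% = 2.897%; on $50,000,000 that is $1,448,500.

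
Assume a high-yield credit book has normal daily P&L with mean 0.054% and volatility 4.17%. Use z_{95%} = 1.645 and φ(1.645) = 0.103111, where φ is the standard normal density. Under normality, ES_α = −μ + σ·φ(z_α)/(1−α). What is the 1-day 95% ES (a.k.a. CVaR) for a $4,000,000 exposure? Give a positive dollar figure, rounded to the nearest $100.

$341,800

Tail multiplier: φ(z)/(1−α) = 0.103111 / 0.05 = 2.062.
ES = −(0.054%) + 4.17% × 2.062 = 8.545%.
On $4,000,000: 0.08545 × $4,000,000 = $341,800.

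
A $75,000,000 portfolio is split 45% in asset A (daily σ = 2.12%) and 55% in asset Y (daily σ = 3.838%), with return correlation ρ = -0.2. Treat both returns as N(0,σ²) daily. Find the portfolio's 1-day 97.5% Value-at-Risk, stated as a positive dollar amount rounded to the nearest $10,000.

$3,140,000

σ_p² = 0.45²·2.12² + 0.55²·3.838² + 2·-0.2·0.45·0.55·2.12·3.838 = 4.5605 (%²).
σ_p = √4.5605 = 2.136%.
At 97.5%, z = 1.960.
VaR = 1.960 × 2.136% = 4.187%; on $75,000,000 that is $3,140,250.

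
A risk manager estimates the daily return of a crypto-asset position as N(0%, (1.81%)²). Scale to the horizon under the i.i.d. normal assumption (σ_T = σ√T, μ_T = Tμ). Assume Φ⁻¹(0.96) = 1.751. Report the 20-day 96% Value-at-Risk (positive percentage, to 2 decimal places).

14.17%

σ_{20d} = 1.81% × √20 = 8.095%.
VaR = 1.751 × 8.095% = 14.174%.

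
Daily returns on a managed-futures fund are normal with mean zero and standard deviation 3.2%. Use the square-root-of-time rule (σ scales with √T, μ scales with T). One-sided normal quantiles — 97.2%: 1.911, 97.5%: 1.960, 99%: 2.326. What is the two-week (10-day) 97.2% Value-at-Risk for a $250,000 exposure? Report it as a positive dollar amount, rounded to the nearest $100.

$48,300

σ_{10d} = 3.2% × √10 = 10.119%.
VaR = 1.911 × 10.119% = 19.337%.
On $250,000: 0.19337 × $250,000 = $48,342.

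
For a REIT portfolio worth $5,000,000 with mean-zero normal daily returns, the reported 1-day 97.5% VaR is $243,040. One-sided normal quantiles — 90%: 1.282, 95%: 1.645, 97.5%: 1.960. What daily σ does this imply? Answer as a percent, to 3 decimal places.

VaR as a fraction: $243,040 / $5,000,000 = 4.861%.
σ = VaR / z = 4.861% / 1.960 = 2.480%.

2.480%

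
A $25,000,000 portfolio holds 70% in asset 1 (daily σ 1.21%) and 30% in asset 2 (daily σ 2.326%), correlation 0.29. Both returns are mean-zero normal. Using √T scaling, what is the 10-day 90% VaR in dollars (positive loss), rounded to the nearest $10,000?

$1,260,000

σ_p = √(0.7²·1.21² + 0.3²·2.326² + 2·0.29·0.7·0.3·1.21·2.326) = 1.244%.
σ_{10d} = 1.244% × √10 = 3.934%.
z(90%) = 1.282.
VaR = 1.282 × 3.934% = 5.043%; on $25,000,000 that is $1,260,750.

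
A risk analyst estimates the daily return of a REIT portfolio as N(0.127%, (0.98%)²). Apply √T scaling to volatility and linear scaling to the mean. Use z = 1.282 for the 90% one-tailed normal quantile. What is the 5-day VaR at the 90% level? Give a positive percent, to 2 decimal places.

σ_{5d} = 0.98% × √5 = 2.191%; μ_{5d} = 5 × 0.127% = 0.635%.
VaR = −(0.635%) + 1.282 × 2.191% = 2.174%.

2.17%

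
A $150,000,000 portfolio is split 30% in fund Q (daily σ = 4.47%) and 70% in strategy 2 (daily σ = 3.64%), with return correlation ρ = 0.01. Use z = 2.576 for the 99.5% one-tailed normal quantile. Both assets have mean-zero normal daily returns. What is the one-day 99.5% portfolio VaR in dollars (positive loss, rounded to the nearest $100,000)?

σ_p² = 0.3²·4.47² + 0.7²·3.64² + 2·0.01·0.3·0.7·4.47·3.64 = 8.3589 (%²).
σ_p = √8.3589 = 2.891%.
VaR = 2.576 × 2.891% = 7.447%; on $150,000,000 that is $11,170,500.

$11,200,000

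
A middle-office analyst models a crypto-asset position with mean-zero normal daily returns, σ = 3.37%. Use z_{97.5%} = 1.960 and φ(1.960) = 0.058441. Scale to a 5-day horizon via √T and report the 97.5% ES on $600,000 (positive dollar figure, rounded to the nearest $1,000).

$106,000

σ_{5d} = 3.37% × √5 = 7.536%.
ES multiplier = φ(z)/(1−α) = 0.058441/0.025 = 2.338.
ES = 7.536% × 2.338 = 17.619%; on $600,000: $105,714.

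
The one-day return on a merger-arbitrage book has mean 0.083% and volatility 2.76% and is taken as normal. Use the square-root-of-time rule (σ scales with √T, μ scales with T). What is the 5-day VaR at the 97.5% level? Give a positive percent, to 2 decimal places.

At 97.5%, z = 1.960.
σ_{5d} = 2.76% × √5 = 6.172%; μ_{5d} = 5 × 0.083% = 0.415%.
VaR = −(0.415%) + 1.960 × 6.172% = 11.682%.

11.68%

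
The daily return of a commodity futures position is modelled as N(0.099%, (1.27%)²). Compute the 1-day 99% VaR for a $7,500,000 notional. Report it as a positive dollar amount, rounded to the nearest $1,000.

$214,000

At 99% one-sided, z = 2.326.
VaR = −μ + z·σ = −(0.099%) + 2.326 × 1.27% = 2.855%.
On $7,500,000: 0.02855 × $7,500,000 = $214,125.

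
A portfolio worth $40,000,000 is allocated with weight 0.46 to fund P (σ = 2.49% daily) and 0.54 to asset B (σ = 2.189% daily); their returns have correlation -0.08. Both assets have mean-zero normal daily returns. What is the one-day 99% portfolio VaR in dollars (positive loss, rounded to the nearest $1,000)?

σ_p² = 0.46²·2.49² + 0.54²·2.189² + 2·-0.08·0.46·0.54·2.49·2.189 = 2.4926 (%²).
σ_p = √2.4926 = 1.579%.
At 99%, z = 2.326.
VaR = 2.326 × 1.579% = 3.673%; on $40,000,000 that is $1,469,200.

$1,469,000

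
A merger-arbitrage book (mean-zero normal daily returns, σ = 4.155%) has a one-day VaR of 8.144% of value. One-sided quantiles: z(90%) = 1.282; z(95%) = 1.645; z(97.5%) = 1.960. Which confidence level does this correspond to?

Implied z = VaR/σ = 8.144 / 4.155 = 1.960.
This matches z(97.5%) = 1.960.

97.5%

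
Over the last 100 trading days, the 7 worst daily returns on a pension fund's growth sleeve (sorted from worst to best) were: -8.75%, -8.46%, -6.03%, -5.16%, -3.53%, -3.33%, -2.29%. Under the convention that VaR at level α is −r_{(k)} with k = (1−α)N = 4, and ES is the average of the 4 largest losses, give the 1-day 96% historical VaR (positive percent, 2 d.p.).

5.16%

k = 4; the 4th lowest return is -5.16%, so VaR = 5.16%.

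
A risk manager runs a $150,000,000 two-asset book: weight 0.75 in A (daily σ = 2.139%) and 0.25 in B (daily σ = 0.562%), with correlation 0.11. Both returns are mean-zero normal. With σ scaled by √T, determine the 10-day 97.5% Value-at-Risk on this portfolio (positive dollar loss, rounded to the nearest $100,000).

σ_p = √(0.75²·2.139² + 0.25²·0.562² + 2·0.11·0.75·0.25·2.139·0.562) = 1.626%.
σ_{10d} = 1.626% × √10 = 5.142%.
z(97.5%) = 1.960.
VaR = 1.960 × 5.142% = 10.078%; on $150,000,000 that is $15,117,000.

$15,100,000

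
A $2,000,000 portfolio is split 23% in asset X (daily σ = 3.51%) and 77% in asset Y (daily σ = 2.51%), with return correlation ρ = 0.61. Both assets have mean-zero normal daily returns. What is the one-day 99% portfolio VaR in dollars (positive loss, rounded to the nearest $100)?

σ_p² = 0.23²·3.51² + 0.77²·2.51² + 2·0.61·0.23·0.77·3.51·2.51 = 6.2906 (%²).
σ_p = √6.2906 = 2.508%.
At 99%, z = 2.326.
VaR = 2.326 × 2.508% = 5.834%; on $2,000,000 that is $116,680.

$116,700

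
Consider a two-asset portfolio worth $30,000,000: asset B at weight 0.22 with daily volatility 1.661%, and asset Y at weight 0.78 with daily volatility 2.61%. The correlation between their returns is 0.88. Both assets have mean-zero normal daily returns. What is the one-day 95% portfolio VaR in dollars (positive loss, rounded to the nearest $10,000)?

σ_p² = 0.22²·1.661² + 0.78²·2.61² + 2·0.88·0.22·0.78·1.661·2.61 = 5.5873 (%²).
σ_p = √5.5873 = 2.364%.
At 95%, z = 1.645.
VaR = 1.645 × 2.364% = 3.889%; on $30,000,000 that is $1,166,700.

$1,170,000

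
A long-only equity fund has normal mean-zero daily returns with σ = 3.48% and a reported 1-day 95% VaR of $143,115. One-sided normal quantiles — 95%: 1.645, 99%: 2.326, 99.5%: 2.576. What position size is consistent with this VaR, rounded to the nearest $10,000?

$2,500,000

VaR as a fraction of value: z·σ = 1.645 × 3.48% = 5.7246%.
Position = $143,115 / 0.057246 = $2,500,000.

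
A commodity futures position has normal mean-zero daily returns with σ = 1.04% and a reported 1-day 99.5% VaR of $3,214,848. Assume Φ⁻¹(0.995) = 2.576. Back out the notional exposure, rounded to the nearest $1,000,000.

VaR as a fraction of value: z·σ = 2.576 × 1.04% = 2.67904%.
Position = $3,214,848 / 0.0267904 = $120,000,000.

$120,000,000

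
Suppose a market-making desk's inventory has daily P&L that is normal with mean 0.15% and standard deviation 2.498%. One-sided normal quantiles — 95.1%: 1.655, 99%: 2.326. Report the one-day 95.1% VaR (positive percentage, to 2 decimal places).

VaR = −μ + z·σ = −(0.15%) + 1.655 × 2.498% = 3.984%.

3.98%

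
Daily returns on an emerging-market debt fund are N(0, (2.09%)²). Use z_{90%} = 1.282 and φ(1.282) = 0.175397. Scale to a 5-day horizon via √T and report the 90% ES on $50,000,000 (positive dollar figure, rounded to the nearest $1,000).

σ_{5d} = 2.09% × √5 = 4.673%.
ES multiplier = φ(z)/(1−α) = 0.175397/0.1 = 1.754.
ES = 4.673% × 1.754 = 8.196%; on $50,000,000: $4,098,000.

$4,098,000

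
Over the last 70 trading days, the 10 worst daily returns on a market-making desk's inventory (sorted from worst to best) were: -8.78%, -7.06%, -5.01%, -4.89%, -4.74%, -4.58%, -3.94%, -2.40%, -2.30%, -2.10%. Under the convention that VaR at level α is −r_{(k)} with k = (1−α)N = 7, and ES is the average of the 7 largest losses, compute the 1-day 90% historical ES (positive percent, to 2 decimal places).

5.57%

The 7 worst returns sum to -39.00%.
ES = −(-39.00%) / 7 = 5.5714…% ≈ 5.57%.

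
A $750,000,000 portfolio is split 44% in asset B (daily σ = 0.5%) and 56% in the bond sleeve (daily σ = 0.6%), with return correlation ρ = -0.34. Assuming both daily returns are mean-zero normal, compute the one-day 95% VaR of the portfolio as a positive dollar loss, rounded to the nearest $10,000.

σ_p² = 0.44²·0.5² + 0.56²·0.6² + 2·-0.34·0.44·0.56·0.5·0.6 = 0.1110 (%²).
σ_p = √0.1110 = 0.333%.
At 95%, z = 1.645.
VaR = 1.645 × 0.333% = 0.548%; on $750,000,000 that is $4,110,000.

$4,110,000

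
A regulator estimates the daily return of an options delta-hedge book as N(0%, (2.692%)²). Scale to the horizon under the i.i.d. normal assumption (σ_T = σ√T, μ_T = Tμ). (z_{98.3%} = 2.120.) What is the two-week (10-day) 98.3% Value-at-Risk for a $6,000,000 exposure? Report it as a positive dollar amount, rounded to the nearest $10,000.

σ_{10d} = 2.692% × √10 = 8.513%.
VaR = 2.120 × 8.513% = 18.048%.
On $6,000,000: 0.18048 × $6,000,000 = $1,082,880.

$1,080,000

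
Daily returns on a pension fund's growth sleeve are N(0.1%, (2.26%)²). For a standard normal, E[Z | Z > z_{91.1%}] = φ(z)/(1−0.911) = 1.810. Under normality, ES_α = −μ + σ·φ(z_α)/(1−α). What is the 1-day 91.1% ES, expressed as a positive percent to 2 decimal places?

3.99%

ES = −(0.1%) + 2.26% × 1.810 = 3.991%.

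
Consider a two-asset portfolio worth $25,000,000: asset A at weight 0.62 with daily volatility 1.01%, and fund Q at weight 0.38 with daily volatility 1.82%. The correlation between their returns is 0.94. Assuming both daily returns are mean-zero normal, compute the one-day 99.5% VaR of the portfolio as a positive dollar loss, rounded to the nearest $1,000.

$836,000

σ_p² = 0.62²·1.01² + 0.38²·1.82² + 2·0.94·0.62·0.38·1.01·1.82 = 1.6846 (%²).
σ_p = √1.6846 = 1.298%.
At 99.5%, z = 2.576.
VaR = 2.576 × 1.298% = 3.344%; on $25,000,000 that is $836,000.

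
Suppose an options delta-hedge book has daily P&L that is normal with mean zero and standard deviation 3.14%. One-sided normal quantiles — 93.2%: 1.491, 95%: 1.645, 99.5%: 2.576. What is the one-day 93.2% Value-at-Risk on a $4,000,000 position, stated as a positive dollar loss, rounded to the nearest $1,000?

$187,000

VaR = z·σ = 1.491 × 3.14% = 4.682%.
On $4,000,000: 0.04682 × $4,000,000 = $187,280.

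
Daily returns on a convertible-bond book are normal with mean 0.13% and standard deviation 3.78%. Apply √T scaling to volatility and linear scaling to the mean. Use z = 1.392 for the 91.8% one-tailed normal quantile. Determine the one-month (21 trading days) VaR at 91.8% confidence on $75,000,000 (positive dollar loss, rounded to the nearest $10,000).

σ_{21d} = 3.78% × √21 = 17.322%; μ_{21d} = 21 × 0.13% = 2.730%.
VaR = −(2.730%) + 1.392 × 17.322% = 21.382%.
On $75,000,000: 0.21382 × $75,000,000 = $16,036,500.

$16,040,000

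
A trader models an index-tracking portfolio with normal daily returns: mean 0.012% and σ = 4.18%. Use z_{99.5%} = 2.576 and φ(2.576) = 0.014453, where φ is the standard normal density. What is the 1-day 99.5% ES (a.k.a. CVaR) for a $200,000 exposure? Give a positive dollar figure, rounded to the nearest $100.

Tail multiplier: φ(z)/(1−α) = 0.014453 / 0.005 = 2.891.
ES = −(0.012%) + 4.18% × 2.891 = 12.072%.
On $200,000: 0.12072 × $200,000 = $24,144.

$24,100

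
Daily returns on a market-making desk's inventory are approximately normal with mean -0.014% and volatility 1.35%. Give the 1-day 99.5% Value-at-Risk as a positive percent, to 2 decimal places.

3.49%

At 99.5% one-sided, z = 2.576.
VaR = −μ + z·σ = −(-0.014%) + 2.576 × 1.35% = 3.492%.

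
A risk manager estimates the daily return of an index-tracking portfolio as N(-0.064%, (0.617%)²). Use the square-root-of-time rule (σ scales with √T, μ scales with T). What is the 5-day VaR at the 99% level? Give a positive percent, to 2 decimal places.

3.53%

At 99%, z = 2.326.
σ_{5d} = 0.617% × √5 = 1.380%; μ_{5d} = 5 × -0.064% = -0.320%.
VaR = −(-0.320%) + 2.326 × 1.380% = 3.530%.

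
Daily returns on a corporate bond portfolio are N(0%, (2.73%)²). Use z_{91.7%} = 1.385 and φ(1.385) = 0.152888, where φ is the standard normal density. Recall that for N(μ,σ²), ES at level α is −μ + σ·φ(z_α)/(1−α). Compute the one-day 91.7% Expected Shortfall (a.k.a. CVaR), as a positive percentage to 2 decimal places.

Tail multiplier: φ(z)/(1−α) = 0.152888 / 0.083 = 1.842.
ES = 2.73% × 1.842 = 5.029%.

5.03%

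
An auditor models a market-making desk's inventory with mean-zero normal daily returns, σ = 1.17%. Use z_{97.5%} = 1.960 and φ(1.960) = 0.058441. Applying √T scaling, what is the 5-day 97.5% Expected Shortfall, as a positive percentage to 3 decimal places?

σ_{5d} = 1.17% × √5 = 2.616%.
ES multiplier = φ(z)/(1−α) = 0.058441/0.025 = 2.338.
ES = 2.616% × 2.338 = 6.116%.

6.116%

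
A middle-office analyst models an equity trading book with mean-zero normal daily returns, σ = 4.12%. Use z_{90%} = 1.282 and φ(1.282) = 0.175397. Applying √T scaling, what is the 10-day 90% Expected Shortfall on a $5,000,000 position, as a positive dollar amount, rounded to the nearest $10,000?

$1,140,000

σ_{10d} = 4.12% × √10 = 13.029%.
ES multiplier = φ(z)/(1−α) = 0.175397/0.1 = 1.754.
ES = 13.029% × 1.754 = 22.853%; on $5,000,000: $1,142,650.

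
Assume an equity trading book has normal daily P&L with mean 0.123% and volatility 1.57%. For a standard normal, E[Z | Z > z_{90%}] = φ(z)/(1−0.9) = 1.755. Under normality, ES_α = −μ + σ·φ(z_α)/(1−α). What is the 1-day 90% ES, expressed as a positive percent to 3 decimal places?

ES = −(0.123%) + 1.57% × 1.755 = 2.632%.

2.632%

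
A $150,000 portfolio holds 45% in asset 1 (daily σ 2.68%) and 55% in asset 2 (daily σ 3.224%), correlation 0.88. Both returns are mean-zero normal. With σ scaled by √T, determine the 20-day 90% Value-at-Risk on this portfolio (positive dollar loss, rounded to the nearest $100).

σ_p = √(0.45²·2.68² + 0.55²·3.224² + 2·0.88·0.45·0.55·2.68·3.224) = 2.892%.
σ_{20d} = 2.892% × √20 = 12.933%.
z(90%) = 1.282.
VaR = 1.282 × 12.933% = 16.580%; on $150,000 that is $24,870.

$24,900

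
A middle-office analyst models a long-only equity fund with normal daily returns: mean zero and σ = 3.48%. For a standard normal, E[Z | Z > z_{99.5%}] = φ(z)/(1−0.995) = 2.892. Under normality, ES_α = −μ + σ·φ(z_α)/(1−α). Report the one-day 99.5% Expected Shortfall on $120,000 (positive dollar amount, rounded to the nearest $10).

$12,080

ES = 3.48% × 2.892 = 10.064%.
On $120,000: 0.10064 × $120,000 = $12,077.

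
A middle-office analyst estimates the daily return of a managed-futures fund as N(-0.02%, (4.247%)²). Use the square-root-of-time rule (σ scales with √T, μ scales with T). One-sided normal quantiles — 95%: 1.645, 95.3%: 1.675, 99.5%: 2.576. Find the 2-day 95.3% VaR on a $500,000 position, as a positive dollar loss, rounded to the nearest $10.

σ_{2d} = 4.247% × √2 = 6.006%; μ_{2d} = 2 × -0.02% = -0.040%.
VaR = −(-0.040%) + 1.675 × 6.006% = 10.100%.
On $500,000: 0.10100 × $500,000 = $50,500.

$50,500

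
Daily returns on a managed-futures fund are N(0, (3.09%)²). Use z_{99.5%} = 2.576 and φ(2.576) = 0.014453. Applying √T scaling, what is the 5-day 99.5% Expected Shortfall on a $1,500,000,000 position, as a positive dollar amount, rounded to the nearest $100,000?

σ_{5d} = 3.09% × √5 = 6.909%.
ES multiplier = φ(z)/(1−α) = 0.014453/0.005 = 2.891.
ES = 6.909% × 2.891 = 19.974%; on $1,500,000,000: $299,610,000.

$299,600,000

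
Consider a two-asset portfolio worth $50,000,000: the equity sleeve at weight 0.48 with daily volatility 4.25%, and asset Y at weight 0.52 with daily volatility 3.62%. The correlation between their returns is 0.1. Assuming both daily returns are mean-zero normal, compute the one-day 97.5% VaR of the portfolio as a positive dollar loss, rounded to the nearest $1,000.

$2,853,000

σ_p² = 0.48²·4.25² + 0.52²·3.62² + 2·0.1·0.48·0.52·4.25·3.62 = 8.4730 (%²).
σ_p = √8.4730 = 2.911%.
At 97.5%, z = 1.960.
VaR = 1.960 × 2.911% = 5.706%; on $50,000,000 that is $2,853,000.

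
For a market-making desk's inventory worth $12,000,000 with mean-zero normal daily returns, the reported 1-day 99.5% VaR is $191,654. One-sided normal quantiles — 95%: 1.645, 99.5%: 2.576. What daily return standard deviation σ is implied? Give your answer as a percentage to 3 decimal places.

VaR as a fraction: $191,654 / $12,000,000 = 1.597%.
σ = VaR / z = 1.597% / 2.576 = 0.620%.

0.620%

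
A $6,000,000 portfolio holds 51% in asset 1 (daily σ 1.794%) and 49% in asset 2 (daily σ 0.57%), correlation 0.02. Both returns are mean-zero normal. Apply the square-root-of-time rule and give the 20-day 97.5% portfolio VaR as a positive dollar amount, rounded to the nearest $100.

$505,900

σ_p = √(0.51²·1.794² + 0.49²·0.57² + 2·0.02·0.51·0.49·1.794·0.57) = 0.962%.
σ_{20d} = 0.962% × √20 = 4.302%.
z(97.5%) = 1.960.
VaR = 1.960 × 4.302% = 8.432%; on $6,000,000 that is $505,920.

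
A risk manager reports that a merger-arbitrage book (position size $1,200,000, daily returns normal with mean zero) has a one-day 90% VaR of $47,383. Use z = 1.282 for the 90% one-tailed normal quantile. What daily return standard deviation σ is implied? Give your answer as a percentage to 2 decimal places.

3.08%

VaR as a fraction: $47,383 / $1,200,000 = 3.949%.
σ = VaR / z = 3.949% / 1.282 = 3.080%.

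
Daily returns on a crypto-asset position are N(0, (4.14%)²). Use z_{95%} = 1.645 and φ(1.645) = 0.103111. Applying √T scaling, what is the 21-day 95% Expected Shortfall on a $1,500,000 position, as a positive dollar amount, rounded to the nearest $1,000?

σ_{21d} = 4.14% × √21 = 18.972%.
ES multiplier = φ(z)/(1−α) = 0.103111/0.05 = 2.062.
ES = 18.972% × 2.062 = 39.120%; on $1,500,000: $586,800.

$587,000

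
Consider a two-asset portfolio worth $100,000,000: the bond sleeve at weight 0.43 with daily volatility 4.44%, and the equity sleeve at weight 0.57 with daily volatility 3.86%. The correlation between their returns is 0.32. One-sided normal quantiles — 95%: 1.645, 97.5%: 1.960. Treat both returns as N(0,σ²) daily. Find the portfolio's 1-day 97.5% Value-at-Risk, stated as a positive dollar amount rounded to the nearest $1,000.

$6,552,000

σ_p² = 0.43²·4.44² + 0.57²·3.86² + 2·0.32·0.43·0.57·4.44·3.86 = 11.1743 (%²).
σ_p = √11.1743 = 3.343%.
VaR = 1.960 × 3.343% = 6.552%; on $100,000,000 that is $6,552,000.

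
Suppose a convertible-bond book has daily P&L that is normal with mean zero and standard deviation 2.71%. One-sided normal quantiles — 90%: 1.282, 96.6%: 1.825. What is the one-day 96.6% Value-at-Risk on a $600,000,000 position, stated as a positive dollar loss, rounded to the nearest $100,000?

VaR = z·σ = 1.825 × 2.71% = 4.946%.
On $600,000,000: 0.04946 × $600,000,000 = $29,676,000.

$29,700,000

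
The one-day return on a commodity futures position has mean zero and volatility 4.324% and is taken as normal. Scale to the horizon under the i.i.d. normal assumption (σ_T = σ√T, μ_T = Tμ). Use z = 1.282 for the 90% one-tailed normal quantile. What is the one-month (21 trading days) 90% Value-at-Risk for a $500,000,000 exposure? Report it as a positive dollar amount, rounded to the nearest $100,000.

σ_{21d} = 4.324% × √21 = 19.815%.
VaR = 1.282 × 19.815% = 25.403%.
On $500,000,000: 0.25403 × $500,000,000 = $127,015,000.

$127,000,000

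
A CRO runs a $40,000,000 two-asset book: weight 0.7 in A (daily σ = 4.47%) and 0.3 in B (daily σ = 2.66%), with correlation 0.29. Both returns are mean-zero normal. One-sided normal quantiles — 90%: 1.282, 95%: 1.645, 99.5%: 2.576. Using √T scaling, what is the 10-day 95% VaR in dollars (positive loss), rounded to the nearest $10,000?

$7,170,000

σ_p = √(0.7²·4.47² + 0.3²·2.66² + 2·0.29·0.7·0.3·4.47·2.66) = 3.446%.
σ_{10d} = 3.446% × √10 = 10.897%.
VaR = 1.645 × 10.897% = 17.926%; on $40,000,000 that is $7,170,400.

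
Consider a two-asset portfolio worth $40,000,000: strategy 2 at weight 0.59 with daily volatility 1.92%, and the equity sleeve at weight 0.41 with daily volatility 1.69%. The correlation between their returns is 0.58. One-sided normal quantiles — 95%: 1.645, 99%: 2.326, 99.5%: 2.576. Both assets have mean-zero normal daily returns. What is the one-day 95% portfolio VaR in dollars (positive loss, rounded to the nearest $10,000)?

$1,080,000

σ_p² = 0.59²·1.92² + 0.41²·1.69² + 2·0.58·0.59·0.41·1.92·1.69 = 2.6739 (%²).
σ_p = √2.6739 = 1.635%.
VaR = 1.645 × 1.635% = 2.690%; on $40,000,000 that is $1,076,000.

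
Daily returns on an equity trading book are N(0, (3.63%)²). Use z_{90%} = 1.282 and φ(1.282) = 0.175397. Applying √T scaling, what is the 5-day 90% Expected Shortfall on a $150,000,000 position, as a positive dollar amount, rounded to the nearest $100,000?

$21,400,000

σ_{5d} = 3.63% × √5 = 8.117%.
ES multiplier = φ(z)/(1−α) = 0.175397/0.1 = 1.754.
ES = 8.117% × 1.754 = 14.237%; on $150,000,000: $21,355,500.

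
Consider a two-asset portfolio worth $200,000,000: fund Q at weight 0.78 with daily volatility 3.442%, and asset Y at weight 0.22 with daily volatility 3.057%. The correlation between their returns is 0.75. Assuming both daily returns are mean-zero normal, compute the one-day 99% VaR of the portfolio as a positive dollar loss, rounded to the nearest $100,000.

$15,000,000

σ_p² = 0.78²·3.442² + 0.22²·3.057² + 2·0.75·0.78·0.22·3.442·3.057 = 10.3687 (%²).
σ_p = √10.3687 = 3.220%.
At 99%, z = 2.326.
VaR = 2.326 × 3.220% = 7.490%; on $200,000,000 that is $14,980,000.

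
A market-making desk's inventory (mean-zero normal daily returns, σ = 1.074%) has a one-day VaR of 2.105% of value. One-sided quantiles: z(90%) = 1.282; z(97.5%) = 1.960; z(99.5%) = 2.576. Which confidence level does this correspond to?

Implied z = VaR/σ = 2.105 / 1.074 = 1.960.
This matches z(97.5%) = 1.960.

97.5%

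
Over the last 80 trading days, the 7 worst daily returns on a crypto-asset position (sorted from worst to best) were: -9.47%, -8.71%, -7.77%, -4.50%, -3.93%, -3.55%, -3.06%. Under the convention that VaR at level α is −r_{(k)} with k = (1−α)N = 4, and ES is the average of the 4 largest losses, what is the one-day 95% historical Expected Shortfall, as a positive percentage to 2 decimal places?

7.61%

The 4 worst returns sum to -30.45%.
ES = −(-30.45%) / 4 = 7.6125% ≈ 7.61%.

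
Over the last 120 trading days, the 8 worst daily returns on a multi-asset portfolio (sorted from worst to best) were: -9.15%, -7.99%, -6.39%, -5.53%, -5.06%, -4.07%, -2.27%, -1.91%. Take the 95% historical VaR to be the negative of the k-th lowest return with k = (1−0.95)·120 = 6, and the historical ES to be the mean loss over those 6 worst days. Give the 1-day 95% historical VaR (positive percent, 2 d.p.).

4.07%

k = 6; the 6th lowest return is -4.07%, so VaR = 4.07%.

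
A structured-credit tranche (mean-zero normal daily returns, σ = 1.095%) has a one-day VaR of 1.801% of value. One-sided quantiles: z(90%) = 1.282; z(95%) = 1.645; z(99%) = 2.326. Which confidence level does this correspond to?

95%

Implied z = VaR/σ = 1.801 / 1.095 = 1.645.
This matches z(95%) = 1.645.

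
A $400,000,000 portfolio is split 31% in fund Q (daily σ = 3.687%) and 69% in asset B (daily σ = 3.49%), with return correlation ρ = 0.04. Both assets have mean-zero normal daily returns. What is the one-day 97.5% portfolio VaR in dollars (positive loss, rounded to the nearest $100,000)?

σ_p² = 0.31²·3.687² + 0.69²·3.49² + 2·0.04·0.31·0.69·3.687·3.49 = 7.3255 (%²).
σ_p = √7.3255 = 2.707%.
At 97.5%, z = 1.960.
VaR = 1.960 × 2.707% = 5.306%; on $400,000,000 that is $21,224,000.

$21,200,000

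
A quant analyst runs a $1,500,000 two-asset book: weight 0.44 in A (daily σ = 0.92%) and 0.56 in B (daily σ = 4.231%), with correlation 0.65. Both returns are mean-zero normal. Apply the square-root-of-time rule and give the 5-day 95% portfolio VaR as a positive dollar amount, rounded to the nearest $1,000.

σ_p = √(0.44²·0.92² + 0.56²·4.231² + 2·0.65·0.44·0.56·0.92·4.231) = 2.650%.
σ_{5d} = 2.650% × √5 = 5.926%.
z(95%) = 1.645.
VaR = 1.645 × 5.926% = 9.748%; on $1,500,000 that is $146,220.

$146,000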